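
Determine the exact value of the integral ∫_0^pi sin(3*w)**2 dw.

pi/2

Use the identity sin^2(3*w) = (1 - cos(6*w))/2.
An antiderivative is F(w) = w/2 - sin(6*w)/12.
Then F(pi) - F(0) = (pi/2) - (0) = pi/2.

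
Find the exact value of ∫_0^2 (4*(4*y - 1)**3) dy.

600

Let u = 4*y - 1, so du = 4 dy. When y = 0, u = -1; when y = 2, u = 7.
The integral becomes ∫ u**3 du from -1 to 7, with antiderivative u**4/4.
Back in y: F(y) = (4*y - 1)**4/4.
Then F(2) - F(0) = (2401/4) - (1/4) = 600.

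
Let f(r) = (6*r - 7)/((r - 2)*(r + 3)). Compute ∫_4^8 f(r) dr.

Factor the denominator: r**2 + r - 6 = (r + 3)(r - 2).
Partial fractions: (6*r - 7)/((r - 2)*(r + 3)) = 5/(r + 3) + 1/(r - 2).
An antiderivative is F(r) = log(r - 2) + 5*log(r + 3).
Then F(8) - F(4) = (log(2) + log(3) + 5*log(11)) - (log(2) + 5*log(7)) = -5*log(7) + log(3) + 5*log(11).

-5*log(7) + log(3) + 5*log(11)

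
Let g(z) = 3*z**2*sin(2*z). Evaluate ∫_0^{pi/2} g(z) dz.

Integrate by parts twice (u = z^2, dv = 3*sin(2*z) dz).
An antiderivative is F(z) = -3*z**2*cos(2*z)/2 + 3*z*sin(2*z)/2 + 3*cos(2*z)/4.
Then F(pi/2) - F(0) = (-3/4 + 3*pi**2/8) - (3/4) = -3/2 + 3*pi**2/8.

-3/2 + 3*pi**2/8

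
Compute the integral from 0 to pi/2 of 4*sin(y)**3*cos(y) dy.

Let u = sin(y), so du = cos(y) dy. When y = 0, u = 0; when y = pi/2, u = 1.
The integral becomes 4·∫ u**3 du from 0 to 1, with antiderivative u**4.
Back in y: F(y) = sin(y)**4.
Then F(pi/2) - F(0) = (1) - (0) = 1.

1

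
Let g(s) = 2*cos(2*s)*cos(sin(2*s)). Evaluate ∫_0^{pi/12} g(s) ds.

Let u = sin(2*s), so du = 2*cos(2*s) ds. When s = 0, u = 0; when s = pi/12, u = 1/2.
The integral becomes ∫ cos(u) du from 0 to 1/2, with antiderivative sin(u).
Back in s: F(s) = sin(sin(2*s)).
Then F(pi/12) - F(0) = (sin(1/2)) - (0) = sin(1/2).

sin(1/2)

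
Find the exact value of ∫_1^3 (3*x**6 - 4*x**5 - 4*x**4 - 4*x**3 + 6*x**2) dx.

By the power rule, an antiderivative is F(x) = 3*x**7/7 - 2*x**6/3 - 4*x**5/5 - x**4 + 2*x**3.
Then F(3) - F(1) = (8046/35) - (-4/105) = 24142/105.

24142/105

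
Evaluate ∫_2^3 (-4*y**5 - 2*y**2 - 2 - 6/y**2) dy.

-459

By the power rule, an antiderivative is F(y) = -2*y**6/3 - 2*y**3/3 - 2*y + 6/y.
Then F(3) - F(2) = (-508) - (-49) = -459.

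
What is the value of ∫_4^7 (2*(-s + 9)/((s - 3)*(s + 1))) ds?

Factor the denominator: s**2 - 2*s - 3 = (s + 1)(s - 3).
Partial fractions: 2*(-s + 9)/((s - 3)*(s + 1)) = -5/(s + 1) + 3/(s - 3).
An antiderivative is F(s) = 3*log(s - 3) - 5*log(s + 1).
Then F(7) - F(4) = (-9*log(2)) - (-5*log(5)) = -9*log(2) + 5*log(5).

-9*log(2) + 5*log(5)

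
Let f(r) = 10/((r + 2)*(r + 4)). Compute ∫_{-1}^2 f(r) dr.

Factor the denominator: r**2 + 6*r + 8 = (r + 4)(r + 2).
Partial fractions: 10/((r + 2)*(r + 4)) = -5/(r + 4) + 5/(r + 2).
An antiderivative is F(r) = 5*log(r + 2) - 5*log(r + 4).
Then F(2) - F(-1) = (-5*log(3) + 5*log(2)) - (-5*log(3)) = log(32).

log(32)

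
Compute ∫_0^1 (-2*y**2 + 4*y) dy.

By the power rule, an antiderivative is F(y) = -2*y**3/3 + 2*y**2.
Then F(1) - F(0) = (4/3) - (0) = 4/3.

4/3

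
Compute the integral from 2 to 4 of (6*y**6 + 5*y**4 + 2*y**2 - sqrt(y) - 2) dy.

By the power rule, an antiderivative is F(y) = 6*y**7/7 + y**5 - 2*y**(3/2)/3 + 2*y**3/3 - 2*y.
Then F(4) - F(2) = (317032/21) - (3004/21 - 4*sqrt(2)/3) = 4*sqrt(2)/3 + 104676/7.

4*sqrt(2)/3 + 104676/7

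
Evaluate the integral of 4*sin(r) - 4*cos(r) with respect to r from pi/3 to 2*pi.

An antiderivative is F(r) = -4*sin(r) - 4*cos(r).
Then F(2*pi) - F(pi/3) = (-4) - (-2*sqrt(3) - 2) = -2 + 2*sqrt(3).

-2 + 2*sqrt(3)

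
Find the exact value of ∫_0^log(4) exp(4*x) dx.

255/4

Let u = exp(x), so du = exp(x) dx. When x = 0, u = 1; when x = log(4), u = 4.
The integral becomes ∫ u**3 du from 1 to 4, with antiderivative u**4/4.
Back in x: F(x) = exp(4*x)/4.
Then F(log(4)) - F(0) = (64) - (1/4) = 255/4.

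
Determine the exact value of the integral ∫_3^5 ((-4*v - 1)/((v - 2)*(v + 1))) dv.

log(2/81)

Factor the denominator: v**2 - v - 2 = (v + 1)(v - 2).
Partial fractions: (-4*v - 1)/((v - 2)*(v + 1)) = -1/(v + 1) - 3/(v - 2).
An antiderivative is F(v) = -3*log(v - 2) - log(v + 1).
Then F(5) - F(3) = (-4*log(3) - log(2)) - (-log(4)) = log(2/81).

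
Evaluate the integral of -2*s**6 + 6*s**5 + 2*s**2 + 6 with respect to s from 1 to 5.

-138400/21

By the power rule, an antiderivative is F(s) = -2*s**7/7 + s**6 + 2*s**3/3 + 6*s.
Then F(5) - F(1) = (-138245/21) - (155/21) = -138400/21.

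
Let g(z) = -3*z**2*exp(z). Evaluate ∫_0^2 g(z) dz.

6 - 6*exp(2)

Integrate by parts twice (u = z^2, dv = -3*exp(z) dz).
An antiderivative is F(z) = (-3*z**2 + 6*z - 6)*exp(z).
Then F(2) - F(0) = (-6*exp(2)) - (-6) = 6 - 6*exp(2).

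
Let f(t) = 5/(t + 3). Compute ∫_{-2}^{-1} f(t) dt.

log(32)

An antiderivative is F(t) = 5*log(t + 3).
Then F(-1) - F(-2) = (log(32)) - (0) = log(32).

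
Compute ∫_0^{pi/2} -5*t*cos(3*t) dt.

5/9 + 5*pi/6

Integrate by parts once (u = t, dv = -5*cos(3*t) dt).
An antiderivative is F(t) = -5*t*sin(3*t)/3 - 5*cos(3*t)/9.
Then F(pi/2) - F(0) = (5*pi/6) - (-5/9) = 5/9 + 5*pi/6.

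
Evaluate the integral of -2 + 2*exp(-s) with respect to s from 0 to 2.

An antiderivative is F(s) = -2*s - 2*exp(-s).
Then F(2) - F(0) = (-4 - 2*exp(-2)) - (-2) = -2 - 2*exp(-2).

-2 - 2*exp(-2)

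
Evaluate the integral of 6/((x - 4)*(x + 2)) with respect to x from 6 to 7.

Factor the denominator: x**2 - 2*x - 8 = (x + 2)(x - 4).
Partial fractions: 6/((x - 4)*(x + 2)) = -1/(x + 2) + 1/(x - 4).
An antiderivative is F(x) = log(x - 4) - log(x + 2).
Then F(7) - F(6) = (-log(3)) - (-log(4)) = log(4/3).

log(4/3)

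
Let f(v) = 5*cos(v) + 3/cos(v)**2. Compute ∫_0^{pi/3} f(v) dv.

11*sqrt(3)/2

An antiderivative is F(v) = 5*sin(v) + 3*tan(v).
Then F(pi/3) - F(0) = (11*sqrt(3)/2) - (0) = 11*sqrt(3)/2.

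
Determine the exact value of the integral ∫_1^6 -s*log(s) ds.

Integrate by parts once (u = ln s, dv = -s ds).
An antiderivative is F(s) = -s**2*(2*log(s) - 1)/4.
Then F(6) - F(1) = (-18*log(3) - 18*log(2) + 9) - (1/4) = -18*log(3) - 18*log(2) + 35/4.

-18*log(3) - 18*log(2) + 35/4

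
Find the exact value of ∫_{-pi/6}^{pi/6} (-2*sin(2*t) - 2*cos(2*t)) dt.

-sqrt(3)

An antiderivative is F(t) = -sin(2*t) + cos(2*t).
Then F(pi/6) - F(-pi/6) = (1/2 - sqrt(3)/2) - (1/2 + sqrt(3)/2) = -sqrt(3).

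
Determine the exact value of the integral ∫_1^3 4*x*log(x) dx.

-8 + 18*log(3)

Integrate by parts once (u = ln x, dv = 4*x dx).
An antiderivative is F(x) = x**2*(2*log(x) - 1).
Then F(3) - F(1) = (-9 + 18*log(3)) - (-1) = -8 + 18*log(3).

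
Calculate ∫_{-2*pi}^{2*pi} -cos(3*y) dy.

0

An antiderivative is F(y) = -sin(3*y)/3.
Then F(2*pi) - F(-2*pi) = (0) - (0) = 0.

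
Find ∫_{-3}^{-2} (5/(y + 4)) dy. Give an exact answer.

log(32)

An antiderivative is F(y) = 5*log(y + 4).
Then F(-2) - F(-3) = (log(32)) - (0) = log(32).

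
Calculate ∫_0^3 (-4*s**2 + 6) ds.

By the power rule, an antiderivative is F(s) = -4*s**3/3 + 6*s.
Then F(3) - F(0) = (-18) - (0) = -18.

-18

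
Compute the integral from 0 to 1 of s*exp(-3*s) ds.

Integrate by parts once (u = s, dv = exp(-3*s) ds).
An antiderivative is F(s) = (-3*s - 1)*exp(-3*s)/9.
Then F(1) - F(0) = (-4*exp(-3)/9) - (-1/9) = (-4 + exp(3))*exp(-3)/9.

(-4 + exp(3))*exp(-3)/9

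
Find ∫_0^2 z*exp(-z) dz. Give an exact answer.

Integrate by parts once (u = z, dv = exp(-z) dz).
An antiderivative is F(z) = (-z - 1)*exp(-z).
Then F(2) - F(0) = (-3*exp(-2)) - (-1) = 1 - 3*exp(-2).

1 - 3*exp(-2)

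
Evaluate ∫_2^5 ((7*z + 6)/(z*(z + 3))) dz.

Factor the denominator: z**2 + 3*z = (z + 3)z.
Partial fractions: (7*z + 6)/(z*(z + 3)) = 5/(z + 3) + 2/z.
An antiderivative is F(z) = 2*log(z) + 5*log(z + 3).
Then F(5) - F(2) = (2*log(5) + 15*log(2)) - (2*log(2) + 5*log(5)) = -3*log(5) + 13*log(2).

-3*log(5) + 13*log(2)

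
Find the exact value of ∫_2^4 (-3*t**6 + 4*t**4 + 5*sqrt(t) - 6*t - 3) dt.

By the power rule, an antiderivative is F(t) = -3*t**7/7 + 4*t**5/5 + 10*t**(3/2)/3 - 3*t**2 - 3*t.
Then F(4) - F(2) = (-654764/105) - (-1654/35 + 20*sqrt(2)/3) = -649802/105 - 20*sqrt(2)/3.

-649802/105 - 20*sqrt(2)/3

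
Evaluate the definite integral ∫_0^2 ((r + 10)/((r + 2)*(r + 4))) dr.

Factor the denominator: r**2 + 6*r + 8 = (r + 4)(r + 2).
Partial fractions: (r + 10)/((r + 2)*(r + 4)) = -3/(r + 4) + 4/(r + 2).
An antiderivative is F(r) = 4*log(r + 2) - 3*log(r + 4).
Then F(2) - F(0) = (log(32/27)) - (-log(4)) = -3*log(3) + 7*log(2).

-3*log(3) + 7*log(2)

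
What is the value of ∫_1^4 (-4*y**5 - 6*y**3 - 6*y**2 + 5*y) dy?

By the power rule, an antiderivative is F(y) = -2*y**6/3 - 3*y**4/2 - 2*y**3 + 5*y**2/2.
Then F(4) - F(1) = (-9608/3) - (-5/3) = -3201.

-3201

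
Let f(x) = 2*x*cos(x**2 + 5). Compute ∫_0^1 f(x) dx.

Let u = x**2 + 5, so du = 2*x dx. When x = 0, u = 5; when x = 1, u = 6.
The integral becomes ∫ cos(u) du from 5 to 6, with antiderivative sin(u).
Back in x: F(x) = sin(x**2 + 5).
Then F(1) - F(0) = (sin(6)) - (sin(5)) = sin(6) - sin(5).

sin(6) - sin(5)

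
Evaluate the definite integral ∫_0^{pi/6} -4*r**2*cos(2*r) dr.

-pi/6 - sqrt(3)*pi**2/36 + sqrt(3)/2

Integrate by parts twice (u = r^2, dv = -4*cos(2*r) dr).
An antiderivative is F(r) = -2*r**2*sin(2*r) - 2*r*cos(2*r) + sin(2*r).
Then F(pi/6) - F(0) = (-pi/6 - sqrt(3)*pi**2/36 + sqrt(3)/2) - (0) = -pi/6 - sqrt(3)*pi**2/36 + sqrt(3)/2.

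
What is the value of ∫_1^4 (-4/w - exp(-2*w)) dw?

An antiderivative is F(w) = -4*log(w) + exp(-2*w)/2.
Then F(4) - F(1) = (-8*log(2) + exp(-8)/2) - (exp(-2)/2) = (-16*exp(8)*log(2) - exp(6) + 1)*exp(-8)/2.

(-16*exp(8)*log(2) - exp(6) + 1)*exp(-8)/2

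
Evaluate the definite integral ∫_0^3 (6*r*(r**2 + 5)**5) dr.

Let u = r**2 + 5, so du = 2*r dr. When r = 0, u = 5; when r = 3, u = 14.
The integral becomes 3·∫ u**5 du from 5 to 14, with antiderivative u**6/2.
Back in r: F(r) = (r**2 + 5)**6/2.
Then F(3) - F(0) = (3764768) - (15625/2) = 7513911/2.

7513911/2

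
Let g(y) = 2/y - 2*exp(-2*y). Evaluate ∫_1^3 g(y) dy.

An antiderivative is F(y) = 2*log(y) + exp(-2*y).
Then F(3) - F(1) = (exp(-6) + 2*log(3)) - (exp(-2)) = -exp(-2) + exp(-6) + 2*log(3).

-exp(-2) + exp(-6) + 2*log(3)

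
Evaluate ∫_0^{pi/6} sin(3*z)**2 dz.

pi/12

Use the identity sin^2(3*z) = (1 - cos(6*z))/2.
An antiderivative is F(z) = z/2 - sin(6*z)/12.
Then F(pi/6) - F(0) = (pi/12) - (0) = pi/12.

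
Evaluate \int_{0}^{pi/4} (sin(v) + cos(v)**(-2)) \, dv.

An antiderivative is F(v) = -cos(v) + tan(v).
Then F(pi/4) - F(0) = (1 - sqrt(2)/2) - (-1) = 2 - sqrt(2)/2.

2 - sqrt(2)/2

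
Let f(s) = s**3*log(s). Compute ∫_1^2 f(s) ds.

-15/16 + log(16)

Integrate by parts once (u = ln s, dv = s**3 ds).
An antiderivative is F(s) = s**4*(4*log(s) - 1)/16.
Then F(2) - F(1) = (-1 + log(16)) - (-1/16) = -15/16 + log(16).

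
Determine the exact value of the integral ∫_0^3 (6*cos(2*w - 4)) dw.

3*sin(4) + 3*sin(2)

Let u = 2*w - 4, so du = 2 dw. When w = 0, u = -4; when w = 3, u = 2.
The integral becomes 3·∫ cos(u) du from -4 to 2, with antiderivative 3*sin(u).
Back in w: F(w) = 3*sin(2*w - 4).
Then F(3) - F(0) = (3*sin(2)) - (-3*sin(4)) = 3*sin(4) + 3*sin(2).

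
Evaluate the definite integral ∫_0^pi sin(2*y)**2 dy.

pi/2

Use the identity sin^2(2*y) = (1 - cos(4*y))/2.
An antiderivative is F(y) = y/2 - sin(4*y)/8.
Then F(pi) - F(0) = (pi/2) - (0) = pi/2.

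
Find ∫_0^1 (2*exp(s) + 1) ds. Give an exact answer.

An antiderivative is F(s) = s + 2*exp(s).
Then F(1) - F(0) = (1 + 2*E) - (2) = -1 + 2*E.

-1 + 2*E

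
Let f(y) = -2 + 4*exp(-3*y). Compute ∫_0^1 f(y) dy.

-2/3 - 4*exp(-3)/3

An antiderivative is F(y) = -2*y - 4*exp(-3*y)/3.
Then F(1) - F(0) = (-2 - 4*exp(-3)/3) - (-4/3) = -2/3 - 4*exp(-3)/3.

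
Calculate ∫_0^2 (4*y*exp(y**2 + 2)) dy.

-2*(1 - exp(4))*exp(2)

Let u = y**2 + 2, so du = 2*y dy. When y = 0, u = 2; when y = 2, u = 6.
The integral becomes 2·∫ exp(u) du from 2 to 6, with antiderivative 2*exp(u).
Back in y: F(y) = 2*exp(y**2 + 2).
Then F(2) - F(0) = (2*exp(6)) - (2*exp(2)) = -2*(1 - exp(4))*exp(2).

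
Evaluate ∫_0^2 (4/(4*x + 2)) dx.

log(5)

An antiderivative is F(x) = log(4*x + 2).
Then F(2) - F(0) = (log(10)) - (log(2)) = log(5).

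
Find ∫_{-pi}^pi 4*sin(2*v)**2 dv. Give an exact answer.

4*pi

Use the identity sin^2(2*v) = (1 - cos(4*v))/2.
An antiderivative is F(v) = 2*v - sin(4*v)/2.
Then F(pi) - F(-pi) = (2*pi) - (-2*pi) = 4*pi.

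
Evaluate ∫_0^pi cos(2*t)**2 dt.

pi/2

Use the identity cos^2(2*t) = (1 + cos(4*t))/2.
An antiderivative is F(t) = t/2 + sin(4*t)/8.
Then F(pi) - F(0) = (pi/2) - (0) = pi/2.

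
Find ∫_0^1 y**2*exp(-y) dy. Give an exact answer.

2 - 5*exp(-1)

Integrate by parts twice (u = y^2, dv = exp(-y) dy).
An antiderivative is F(y) = (-y**2 - 2*y - 2)*exp(-y).
Then F(1) - F(0) = (-5*exp(-1)) - (-2) = 2 - 5*exp(-1).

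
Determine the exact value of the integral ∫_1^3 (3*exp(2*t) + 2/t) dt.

-3*exp(2)/2 + log(9) + 3*exp(6)/2

An antiderivative is F(t) = 3*exp(2*t)/2 + 2*log(t).
Then F(3) - F(1) = (log(9) + 3*exp(6)/2) - (3*exp(2)/2) = -3*exp(2)/2 + log(9) + 3*exp(6)/2.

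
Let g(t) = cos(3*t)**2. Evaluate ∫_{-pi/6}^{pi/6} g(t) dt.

pi/6

Use the identity cos^2(3*t) = (1 + cos(6*t))/2.
An antiderivative is F(t) = t/2 + sin(6*t)/12.
Then F(pi/6) - F(-pi/6) = (pi/12) - (-pi/12) = pi/6.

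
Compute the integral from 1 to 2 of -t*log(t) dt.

3/4 - log(4)

Integrate by parts once (u = ln t, dv = -t dt).
An antiderivative is F(t) = -t**2*(2*log(t) - 1)/4.
Then F(2) - F(1) = (1 - log(4)) - (1/4) = 3/4 - log(4).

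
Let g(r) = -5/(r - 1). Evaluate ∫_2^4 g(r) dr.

An antiderivative is F(r) = -5*log(r - 1).
Then F(4) - F(2) = (-5*log(3)) - (0) = -5*log(3).

-5*log(3)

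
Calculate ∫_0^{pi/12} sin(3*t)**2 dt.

-1/12 + pi/24

Use the identity sin^2(3*t) = (1 - cos(6*t))/2.
An antiderivative is F(t) = t/2 - sin(6*t)/12.
Then F(pi/12) - F(0) = (-1/12 + pi/24) - (0) = -1/12 + pi/24.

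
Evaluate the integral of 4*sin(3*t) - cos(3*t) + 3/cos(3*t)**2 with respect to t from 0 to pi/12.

An antiderivative is F(t) = -sin(3*t)/3 - 4*cos(3*t)/3 + tan(3*t).
Then F(pi/12) - F(0) = (1 - 5*sqrt(2)/6) - (-4/3) = 7/3 - 5*sqrt(2)/6.

7/3 - 5*sqrt(2)/6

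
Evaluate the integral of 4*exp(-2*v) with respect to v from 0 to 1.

An antiderivative is F(v) = -2*exp(-2*v).
Then F(1) - F(0) = (-2*exp(-2)) - (-2) = 2 - 2*exp(-2).

2 - 2*exp(-2)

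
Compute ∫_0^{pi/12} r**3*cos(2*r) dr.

Integrate by parts 3 times (u = r^3, dv = cos(2*r) dr).
An antiderivative is F(r) = r**3*sin(2*r)/2 + 3*r**2*cos(2*r)/4 - 3*r*sin(2*r)/4 - 3*cos(2*r)/8.
Then F(pi/12) - F(0) = (-3*sqrt(3)/16 - pi/32 + pi**3/6912 + sqrt(3)*pi**2/384) - (-3/8) = -3*sqrt(3)/16 - pi/32 + pi**3/6912 + sqrt(3)*pi**2/384 + 3/8.

-3*sqrt(3)/16 - pi/32 + pi**3/6912 + sqrt(3)*pi**2/384 + 3/8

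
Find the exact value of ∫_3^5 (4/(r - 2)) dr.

log(81)

An antiderivative is F(r) = 4*log(r - 2).
Then F(5) - F(3) = (log(81)) - (0) = log(81).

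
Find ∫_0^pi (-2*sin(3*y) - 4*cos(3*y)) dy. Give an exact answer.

An antiderivative is F(y) = -4*sin(3*y)/3 + 2*cos(3*y)/3.
Then F(pi) - F(0) = (-2/3) - (2/3) = -4/3.

-4/3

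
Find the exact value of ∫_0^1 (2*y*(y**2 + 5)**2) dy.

91/3

Let u = y**2 + 5, so du = 2*y dy. When y = 0, u = 5; when y = 1, u = 6.
The integral becomes ∫ u**2 du from 5 to 6, with antiderivative u**3/3.
Back in y: F(y) = (y**2 + 5)**3/3.
Then F(1) - F(0) = (72) - (125/3) = 91/3.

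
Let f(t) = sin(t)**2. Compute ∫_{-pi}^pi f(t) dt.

Use the identity sin^2(t) = (1 - cos(2*t))/2.
An antiderivative is F(t) = t/2 - sin(2*t)/4.
Then F(pi) - F(-pi) = (pi/2) - (-pi/2) = pi.

pi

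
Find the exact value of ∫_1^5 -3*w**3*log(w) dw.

Integrate by parts once (u = ln w, dv = -3*w**3 dw).
An antiderivative is F(w) = -3*w**4*(4*log(w) - 1)/16.
Then F(5) - F(1) = (1875/16 - 1875*log(5)/4) - (3/16) = 117 - 1875*log(5)/4.

117 - 1875*log(5)/4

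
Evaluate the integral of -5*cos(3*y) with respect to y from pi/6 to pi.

5/3

An antiderivative is F(y) = -5*sin(3*y)/3.
Then F(pi) - F(pi/6) = (0) - (-5/3) = 5/3.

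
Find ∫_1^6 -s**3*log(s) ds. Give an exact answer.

Integrate by parts once (u = ln s, dv = -s**3 ds).
An antiderivative is F(s) = -s**4*(4*log(s) - 1)/16.
Then F(6) - F(1) = (-324*log(3) - 324*log(2) + 81) - (1/16) = -324*log(3) - 324*log(2) + 1295/16.

-324*log(3) - 324*log(2) + 1295/16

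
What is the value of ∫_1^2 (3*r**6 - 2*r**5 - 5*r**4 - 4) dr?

By the power rule, an antiderivative is F(r) = 3*r**7/7 - r**6/3 - r**5 - 4*r.
Then F(2) - F(1) = (-136/21) - (-103/21) = -11/7.

-11/7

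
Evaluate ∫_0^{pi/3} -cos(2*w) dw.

-sqrt(3)/4

An antiderivative is F(w) = -sin(2*w)/2.
Then F(pi/3) - F(0) = (-sqrt(3)/4) - (0) = -sqrt(3)/4.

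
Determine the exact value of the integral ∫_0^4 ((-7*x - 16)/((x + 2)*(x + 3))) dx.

Factor the denominator: x**2 + 5*x + 6 = (x + 3)(x + 2).
Partial fractions: (-7*x - 16)/((x + 2)*(x + 3)) = -5/(x + 3) - 2/(x + 2).
An antiderivative is F(x) = -2*log(x + 2) - 5*log(x + 3).
Then F(4) - F(0) = (-5*log(7) - 2*log(3) - 2*log(2)) - (-5*log(3) - 2*log(2)) = -5*log(7) + 3*log(3).

-5*log(7) + 3*log(3)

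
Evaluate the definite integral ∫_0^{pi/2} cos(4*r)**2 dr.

pi/4

Use the identity cos^2(4*r) = (1 + cos(8*r))/2.
An antiderivative is F(r) = r/2 + sin(8*r)/16.
Then F(pi/2) - F(0) = (pi/4) - (0) = pi/4.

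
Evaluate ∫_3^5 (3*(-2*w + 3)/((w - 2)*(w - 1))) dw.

Factor the denominator: w**2 - 3*w + 2 = (w - 1)(w - 2).
Partial fractions: 3*(-2*w + 3)/((w - 2)*(w - 1)) = -3/(w - 1) - 3/(w - 2).
An antiderivative is F(w) = -3*log(w - 2) - 3*log(w - 1).
Then F(5) - F(3) = (-6*log(2) - 3*log(3)) - (-log(8)) = -3*log(3) - 3*log(2).

-3*log(3) - 3*log(2)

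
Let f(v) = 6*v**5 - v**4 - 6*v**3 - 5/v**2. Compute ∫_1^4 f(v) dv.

70083/20

By the power rule, an antiderivative is F(v) = v**6 - v**5/5 - 3*v**4/2 + 5/v.
Then F(4) - F(1) = (70169/20) - (43/10) = 70083/20.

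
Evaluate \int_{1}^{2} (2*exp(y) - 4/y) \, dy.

An antiderivative is F(y) = 2*exp(y) - 4*log(y).
Then F(2) - F(1) = (-log(16) + 2*exp(2)) - (2*exp(1)) = -2*exp(1) - 4*log(2) + 2*exp(2).

-2*exp(1) - 4*log(2) + 2*exp(2)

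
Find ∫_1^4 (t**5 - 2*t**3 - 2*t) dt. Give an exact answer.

By the power rule, an antiderivative is F(t) = t**6/6 - t**4/2 - t**2.
Then F(4) - F(1) = (1616/3) - (-4/3) = 540.

540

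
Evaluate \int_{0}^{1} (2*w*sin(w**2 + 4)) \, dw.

cos(4) - cos(5)

Let u = w**2 + 4, so du = 2*w dw. When w = 0, u = 4; when w = 1, u = 5.
The integral becomes ∫ sin(u) du from 4 to 5, with antiderivative -cos(u).
Back in w: F(w) = -cos(w**2 + 4).
Then F(1) - F(0) = (-cos(5)) - (-cos(4)) = cos(4) - cos(5).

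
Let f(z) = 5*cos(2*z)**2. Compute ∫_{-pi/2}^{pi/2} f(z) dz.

Use the identity cos^2(2*z) = (1 + cos(4*z))/2.
An antiderivative is F(z) = 5*z/2 + 5*sin(4*z)/8.
Then F(pi/2) - F(-pi/2) = (5*pi/4) - (-5*pi/4) = 5*pi/2.

5*pi/2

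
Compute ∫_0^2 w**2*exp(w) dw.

Integrate by parts twice (u = w^2, dv = exp(w) dw).
An antiderivative is F(w) = (w**2 - 2*w + 2)*exp(w).
Then F(2) - F(0) = (2*exp(2)) - (2) = -2 + 2*exp(2).

-2 + 2*exp(2)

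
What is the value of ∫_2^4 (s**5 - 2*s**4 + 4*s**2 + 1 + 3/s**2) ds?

21157/60

By the power rule, an antiderivative is F(s) = s**6/6 - 2*s**5/5 + 4*s**3/3 + s - 3/s.
Then F(4) - F(2) = (7233/20) - (271/30) = 21157/60.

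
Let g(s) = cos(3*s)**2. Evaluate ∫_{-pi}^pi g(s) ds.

pi

Use the identity cos^2(3*s) = (1 + cos(6*s))/2.
An antiderivative is F(s) = s/2 + sin(6*s)/12.
Then F(pi) - F(-pi) = (pi/2) - (-pi/2) = pi.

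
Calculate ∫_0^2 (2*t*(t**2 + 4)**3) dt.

Let u = t**2 + 4, so du = 2*t dt. When t = 0, u = 4; when t = 2, u = 8.
The integral becomes ∫ u**3 du from 4 to 8, with antiderivative u**4/4.
Back in t: F(t) = (t**2 + 4)**4/4.
Then F(2) - F(0) = (1024) - (64) = 960.

960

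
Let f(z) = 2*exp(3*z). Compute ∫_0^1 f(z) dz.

An antiderivative is F(z) = 2*exp(3*z)/3.
Then F(1) - F(0) = (2*exp(3)/3) - (2/3) = -2/3 + 2*exp(3)/3.

-2/3 + 2*exp(3)/3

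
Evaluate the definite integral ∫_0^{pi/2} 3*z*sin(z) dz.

3

Integrate by parts once (u = z, dv = 3*sin(z) dz).
An antiderivative is F(z) = -3*z*cos(z) + 3*sin(z).
Then F(pi/2) - F(0) = (3) - (0) = 3.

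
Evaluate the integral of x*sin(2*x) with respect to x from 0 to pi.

Integrate by parts once (u = x, dv = sin(2*x) dx).
An antiderivative is F(x) = -x*cos(2*x)/2 + sin(2*x)/4.
Then F(pi) - F(0) = (-pi/2) - (0) = -pi/2.

-pi/2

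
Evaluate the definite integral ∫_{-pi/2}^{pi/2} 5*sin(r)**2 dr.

Use the identity sin^2(r) = (1 - cos(2*r))/2.
An antiderivative is F(r) = 5*r/2 - 5*sin(2*r)/4.
Then F(pi/2) - F(-pi/2) = (5*pi/4) - (-5*pi/4) = 5*pi/2.

5*pi/2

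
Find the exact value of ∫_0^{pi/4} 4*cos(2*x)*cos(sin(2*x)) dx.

2*sin(1)

Let u = sin(2*x), so du = 2*cos(2*x) dx. When x = 0, u = 0; when x = pi/4, u = 1.
The integral becomes 2·∫ cos(u) du from 0 to 1, with antiderivative 2*sin(u).
Back in x: F(x) = 2*sin(sin(2*x)).
Then F(pi/4) - F(0) = (2*sin(1)) - (0) = 2*sin(1).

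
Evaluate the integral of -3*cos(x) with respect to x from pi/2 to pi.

An antiderivative is F(x) = -3*sin(x).
Then F(pi) - F(pi/2) = (0) - (-3) = 3.

3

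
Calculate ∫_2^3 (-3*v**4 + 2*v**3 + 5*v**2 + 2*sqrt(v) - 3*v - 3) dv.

-1094/15 - 8*sqrt(2)/3 + 4*sqrt(3)

By the power rule, an antiderivative is F(v) = -3*v**5/5 + v**4/2 + 4*v**(3/2)/3 + 5*v**3/3 - 3*v**2/2 - 3*v.
Then F(3) - F(2) = (-414/5 + 4*sqrt(3)) - (-148/15 + 8*sqrt(2)/3) = -1094/15 - 8*sqrt(2)/3 + 4*sqrt(3).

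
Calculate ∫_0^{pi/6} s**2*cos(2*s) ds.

Integrate by parts twice (u = s^2, dv = cos(2*s) ds).
An antiderivative is F(s) = s**2*sin(2*s)/2 + s*cos(2*s)/2 - sin(2*s)/4.
Then F(pi/6) - F(0) = (-sqrt(3)/8 + sqrt(3)*pi**2/144 + pi/24) - (0) = -sqrt(3)/8 + sqrt(3)*pi**2/144 + pi/24.

-sqrt(3)/8 + sqrt(3)*pi**2/144 + pi/24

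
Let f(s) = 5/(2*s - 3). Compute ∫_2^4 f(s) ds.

5*log(5)/2

An antiderivative is F(s) = 5*log(2*s - 3)/2.
Then F(4) - F(2) = (5*log(5)/2) - (0) = 5*log(5)/2.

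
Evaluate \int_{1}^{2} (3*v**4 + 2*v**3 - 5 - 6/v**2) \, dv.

181/10

By the power rule, an antiderivative is F(v) = 3*v**5/5 + v**4/2 - 5*v + 6/v.
Then F(2) - F(1) = (101/5) - (21/10) = 181/10.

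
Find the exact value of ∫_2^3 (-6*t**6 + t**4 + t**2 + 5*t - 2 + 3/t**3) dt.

By the power rule, an antiderivative is F(t) = -6*t**7/7 + t**5/5 + t**3/3 + 5*t**2/2 - 2*t - 3/(2*t**2).
Then F(3) - F(2) = (-189067/105) - (-79819/840) = -1432717/840.

-1432717/840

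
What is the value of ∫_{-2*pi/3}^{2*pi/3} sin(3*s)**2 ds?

2*pi/3

Use the identity sin^2(3*s) = (1 - cos(6*s))/2.
An antiderivative is F(s) = s/2 - sin(6*s)/12.
Then F(2*pi/3) - F(-2*pi/3) = (pi/3) - (-pi/3) = 2*pi/3.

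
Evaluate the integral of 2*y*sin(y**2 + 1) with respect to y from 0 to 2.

Let u = y**2 + 1, so du = 2*y dy. When y = 0, u = 1; when y = 2, u = 5.
The integral becomes ∫ sin(u) du from 1 to 5, with antiderivative -cos(u).
Back in y: F(y) = -cos(y**2 + 1).
Then F(2) - F(0) = (-cos(5)) - (-cos(1)) = -cos(5) + cos(1).

-cos(5) + cos(1)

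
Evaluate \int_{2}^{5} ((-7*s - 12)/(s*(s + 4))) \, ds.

Factor the denominator: s**2 + 4*s = (s + 4)s.
Partial fractions: (-7*s - 12)/(s*(s + 4)) = -4/(s + 4) - 3/s.
An antiderivative is F(s) = -3*log(s) - 4*log(s + 4).
Then F(5) - F(2) = (-8*log(3) - 3*log(5)) - (-7*log(2) - 4*log(3)) = -3*log(5) - 4*log(3) + 7*log(2).

-3*log(5) - 4*log(3) + 7*log(2)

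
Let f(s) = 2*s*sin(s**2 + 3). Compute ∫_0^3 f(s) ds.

Let u = s**2 + 3, so du = 2*s ds. When s = 0, u = 3; when s = 3, u = 12.
The integral becomes ∫ sin(u) du from 3 to 12, with antiderivative -cos(u).
Back in s: F(s) = -cos(s**2 + 3).
Then F(3) - F(0) = (-cos(12)) - (-cos(3)) = cos(3) - cos(12).

cos(3) - cos(12)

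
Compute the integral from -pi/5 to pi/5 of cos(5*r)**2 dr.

Use the identity cos^2(5*r) = (1 + cos(10*r))/2.
An antiderivative is F(r) = r/2 + sin(10*r)/20.
Then F(pi/5) - F(-pi/5) = (pi/10) - (-pi/10) = pi/5.

pi/5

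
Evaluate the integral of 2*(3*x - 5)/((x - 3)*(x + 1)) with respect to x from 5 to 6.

Factor the denominator: x**2 - 2*x - 3 = (x + 1)(x - 3).
Partial fractions: 2*(3*x - 5)/((x - 3)*(x + 1)) = 4/(x + 1) + 2/(x - 3).
An antiderivative is F(x) = 2*log(x - 3) + 4*log(x + 1).
Then F(6) - F(5) = (2*log(3) + 4*log(7)) - (6*log(2) + 4*log(3)) = -6*log(2) - 2*log(3) + 4*log(7).

-6*log(2) - 2*log(3) + 4*log(7)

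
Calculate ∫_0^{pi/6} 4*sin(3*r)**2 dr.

Use the identity sin^2(3*r) = (1 - cos(6*r))/2.
An antiderivative is F(r) = 2*r - sin(6*r)/3.
Then F(pi/6) - F(0) = (pi/3) - (0) = pi/3.

pi/3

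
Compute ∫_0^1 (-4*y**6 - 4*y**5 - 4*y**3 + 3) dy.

By the power rule, an antiderivative is F(y) = -4*y**7/7 - 2*y**6/3 - y**4 + 3*y.
Then F(1) - F(0) = (16/21) - (0) = 16/21.

16/21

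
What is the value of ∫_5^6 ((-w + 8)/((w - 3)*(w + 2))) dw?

Factor the denominator: w**2 - w - 6 = (w + 2)(w - 3).
Partial fractions: (-w + 8)/((w - 3)*(w + 2)) = -2/(w + 2) + 1/(w - 3).
An antiderivative is F(w) = log(w - 3) - 2*log(w + 2).
Then F(6) - F(5) = (log(3/64)) - (log(2/49)) = -7*log(2) + log(3) + 2*log(7).

-7*log(2) + log(3) + 2*log(7)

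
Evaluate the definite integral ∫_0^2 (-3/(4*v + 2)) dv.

-3*log(5)/4

An antiderivative is F(v) = -3*log(4*v + 2)/4.
Then F(2) - F(0) = (-3*log(10)/4) - (-3*log(2)/4) = -3*log(5)/4.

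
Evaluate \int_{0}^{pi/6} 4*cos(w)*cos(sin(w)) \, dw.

Let u = sin(w), so du = cos(w) dw. When w = 0, u = 0; when w = pi/6, u = 1/2.
The integral becomes 4·∫ cos(u) du from 0 to 1/2, with antiderivative 4*sin(u).
Back in w: F(w) = 4*sin(sin(w)).
Then F(pi/6) - F(0) = (4*sin(1/2)) - (0) = 4*sin(1/2).

4*sin(1/2)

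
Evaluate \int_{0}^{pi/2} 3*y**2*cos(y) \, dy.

-6 + 3*pi**2/4

Integrate by parts twice (u = y^2, dv = 3*cos(y) dy).
An antiderivative is F(y) = 3*y**2*sin(y) + 6*y*cos(y) - 6*sin(y).
Then F(pi/2) - F(0) = (-6 + 3*pi**2/4) - (0) = -6 + 3*pi**2/4.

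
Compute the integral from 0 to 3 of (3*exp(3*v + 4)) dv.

Let u = 3*v + 4, so du = 3 dv. When v = 0, u = 4; when v = 3, u = 13.
The integral becomes ∫ exp(u) du from 4 to 13, with antiderivative exp(u).
Back in v: F(v) = exp(3*v + 4).
Then F(3) - F(0) = (exp(13)) - (exp(4)) = -exp(4) + exp(13).

-exp(4) + exp(13)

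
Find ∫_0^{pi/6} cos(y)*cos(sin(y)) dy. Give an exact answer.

sin(1/2)

Let u = sin(y), so du = cos(y) dy. When y = 0, u = 0; when y = pi/6, u = 1/2.
The integral becomes ∫ cos(u) du from 0 to 1/2, with antiderivative sin(u).
Back in y: F(y) = sin(sin(y)).
Then F(pi/6) - F(0) = (sin(1/2)) - (0) = sin(1/2).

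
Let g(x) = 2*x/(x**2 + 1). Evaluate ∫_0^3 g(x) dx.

log(10)

Let u = x**2 + 1, so du = 2*x dx. When x = 0, u = 1; when x = 3, u = 10.
The integral becomes ∫ 1/u du from 1 to 10, with antiderivative log(u).
Back in x: F(x) = log(x**2 + 1).
Then F(3) - F(0) = (log(10)) - (0) = log(10).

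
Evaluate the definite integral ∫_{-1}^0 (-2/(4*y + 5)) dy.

-log(5)/2

An antiderivative is F(y) = -log(4*y + 5)/2.
Then F(0) - F(-1) = (-log(5)/2) - (0) = -log(5)/2.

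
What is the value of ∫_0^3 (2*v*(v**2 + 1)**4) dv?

99999/5

Let u = v**2 + 1, so du = 2*v dv. When v = 0, u = 1; when v = 3, u = 10.
The integral becomes ∫ u**4 du from 1 to 10, with antiderivative u**5/5.
Back in v: F(v) = (v**2 + 1)**5/5.
Then F(3) - F(0) = (20000) - (1/5) = 99999/5.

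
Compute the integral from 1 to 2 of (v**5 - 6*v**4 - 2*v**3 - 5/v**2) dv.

-367/10

By the power rule, an antiderivative is F(v) = v**6/6 - 6*v**5/5 - v**4/2 + 5/v.
Then F(2) - F(1) = (-997/30) - (52/15) = -367/10.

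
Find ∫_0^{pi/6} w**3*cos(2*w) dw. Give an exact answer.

Integrate by parts 3 times (u = w^3, dv = cos(2*w) dw).
An antiderivative is F(w) = w**3*sin(2*w)/2 + 3*w**2*cos(2*w)/4 - 3*w*sin(2*w)/4 - 3*cos(2*w)/8.
Then F(pi/6) - F(0) = (-sqrt(3)*pi/16 - 3/16 + sqrt(3)*pi**3/864 + pi**2/96) - (-3/8) = -sqrt(3)*pi/16 + sqrt(3)*pi**3/864 + pi**2/96 + 3/16.

-sqrt(3)*pi/16 + sqrt(3)*pi**3/864 + pi**2/96 + 3/16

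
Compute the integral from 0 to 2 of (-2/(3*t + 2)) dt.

An antiderivative is F(t) = -2*log(3*t + 2)/3.
Then F(2) - F(0) = (-log(4)) - (-2*log(2)/3) = -4*log(2)/3.

-4*log(2)/3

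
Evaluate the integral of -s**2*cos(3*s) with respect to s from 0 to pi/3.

Integrate by parts twice (u = s^2, dv = -cos(3*s) ds).
An antiderivative is F(s) = -s**2*sin(3*s)/3 - 2*s*cos(3*s)/9 + 2*sin(3*s)/27.
Then F(pi/3) - F(0) = (2*pi/27) - (0) = 2*pi/27.

2*pi/27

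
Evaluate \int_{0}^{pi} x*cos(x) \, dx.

Integrate by parts once (u = x, dv = cos(x) dx).
An antiderivative is F(x) = x*sin(x) + cos(x).
Then F(pi) - F(0) = (-1) - (1) = -2.

-2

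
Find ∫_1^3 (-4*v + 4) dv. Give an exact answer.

-8

By the power rule, an antiderivative is F(v) = -2*v**2 + 4*v.
Then F(3) - F(1) = (-6) - (2) = -8.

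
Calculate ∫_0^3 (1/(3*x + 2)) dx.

An antiderivative is F(x) = log(3*x + 2)/3.
Then F(3) - F(0) = (log(11)/3) - (log(2)/3) = -log(2)/3 + log(11)/3.

-log(2)/3 + log(11)/3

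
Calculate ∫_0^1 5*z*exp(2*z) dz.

5/4 + 5*exp(2)/4

Integrate by parts once (u = z, dv = 5*exp(2*z) dz).
An antiderivative is F(z) = (10*z - 5)*exp(2*z)/4.
Then F(1) - F(0) = (5*exp(2)/4) - (-5/4) = 5/4 + 5*exp(2)/4.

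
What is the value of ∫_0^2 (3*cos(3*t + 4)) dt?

sin(10) - sin(4)

Let u = 3*t + 4, so du = 3 dt. When t = 0, u = 4; when t = 2, u = 10.
The integral becomes ∫ cos(u) du from 4 to 10, with antiderivative sin(u).
Back in t: F(t) = sin(3*t + 4).
Then F(2) - F(0) = (sin(10)) - (sin(4)) = sin(10) - sin(4).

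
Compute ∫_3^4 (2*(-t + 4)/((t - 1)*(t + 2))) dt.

-6*log(2) - 2*log(3) + 4*log(5)

Factor the denominator: t**2 + t - 2 = (t + 2)(t - 1).
Partial fractions: 2*(-t + 4)/((t - 1)*(t + 2)) = -4/(t + 2) + 2/(t - 1).
An antiderivative is F(t) = 2*log(t - 1) - 4*log(t + 2).
Then F(4) - F(3) = (-4*log(2) - 2*log(3)) - (-4*log(5) + 2*log(2)) = -6*log(2) - 2*log(3) + 4*log(5).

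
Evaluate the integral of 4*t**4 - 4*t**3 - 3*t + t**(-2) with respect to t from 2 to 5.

9171/5

By the power rule, an antiderivative is F(t) = 4*t**5/5 - t**4 - 3*t**2/2 - 1/t.
Then F(5) - F(2) = (18373/10) - (31/10) = 9171/5.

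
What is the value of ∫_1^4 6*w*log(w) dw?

-45/2 + 96*log(2)

Integrate by parts once (u = ln w, dv = 6*w dw).
An antiderivative is F(w) = 3*w**2*(2*log(w) - 1)/2.
Then F(4) - F(1) = (-24 + 96*log(2)) - (-3/2) = -45/2 + 96*log(2).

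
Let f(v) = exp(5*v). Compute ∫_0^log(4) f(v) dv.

Let u = exp(v), so du = exp(v) dv. When v = 0, u = 1; when v = log(4), u = 4.
The integral becomes ∫ u**4 du from 1 to 4, with antiderivative u**5/5.
Back in v: F(v) = exp(5*v)/5.
Then F(log(4)) - F(0) = (1024/5) - (1/5) = 1023/5.

1023/5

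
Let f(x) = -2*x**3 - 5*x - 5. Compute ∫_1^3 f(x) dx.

By the power rule, an antiderivative is F(x) = -x**4/2 - 5*x**2/2 - 5*x.
Then F(3) - F(1) = (-78) - (-8) = -70.

-70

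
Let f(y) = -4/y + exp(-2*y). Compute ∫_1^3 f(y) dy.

An antiderivative is F(y) = -4*log(y) - exp(-2*y)/2.
Then F(3) - F(1) = (-4*log(3) - exp(-6)/2) - (-exp(-2)/2) = (-8*exp(6)*log(3) - 1 + exp(4))*exp(-6)/2.

(-8*exp(6)*log(3) - 1 + exp(4))*exp(-6)/2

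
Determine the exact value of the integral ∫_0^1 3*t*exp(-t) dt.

3 - 6*exp(-1)

Integrate by parts once (u = t, dv = 3*exp(-t) dt).
An antiderivative is F(t) = (-3*t - 3)*exp(-t).
Then F(1) - F(0) = (-6*exp(-1)) - (-3) = 3 - 6*exp(-1).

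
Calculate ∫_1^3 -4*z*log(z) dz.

Integrate by parts once (u = ln z, dv = -4*z dz).
An antiderivative is F(z) = -z**2*(2*log(z) - 1).
Then F(3) - F(1) = (9 - 18*log(3)) - (1) = 8 - 18*log(3).

8 - 18*log(3)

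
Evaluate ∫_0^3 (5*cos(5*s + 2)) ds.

Let u = 5*s + 2, so du = 5 ds. When s = 0, u = 2; when s = 3, u = 17.
The integral becomes ∫ cos(u) du from 2 to 17, with antiderivative sin(u).
Back in s: F(s) = sin(5*s + 2).
Then F(3) - F(0) = (sin(17)) - (sin(2)) = sin(17) - sin(2).

sin(17) - sin(2)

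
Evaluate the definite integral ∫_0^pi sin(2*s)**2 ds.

pi/2

Use the identity sin^2(2*s) = (1 - cos(4*s))/2.
An antiderivative is F(s) = s/2 - sin(4*s)/8.
Then F(pi) - F(0) = (pi/2) - (0) = pi/2.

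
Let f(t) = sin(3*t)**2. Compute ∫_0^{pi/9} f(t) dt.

-sqrt(3)/24 + pi/18

Use the identity sin^2(3*t) = (1 - cos(6*t))/2.
An antiderivative is F(t) = t/2 - sin(6*t)/12.
Then F(pi/9) - F(0) = (-sqrt(3)/24 + pi/18) - (0) = -sqrt(3)/24 + pi/18.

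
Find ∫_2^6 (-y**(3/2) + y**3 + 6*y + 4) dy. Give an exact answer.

-72*sqrt(6)/5 + 8*sqrt(2)/5 + 432

By the power rule, an antiderivative is F(y) = -2*y**(5/2)/5 + y**4/4 + 3*y**2 + 4*y.
Then F(6) - F(2) = (456 - 72*sqrt(6)/5) - (24 - 8*sqrt(2)/5) = -72*sqrt(6)/5 + 8*sqrt(2)/5 + 432.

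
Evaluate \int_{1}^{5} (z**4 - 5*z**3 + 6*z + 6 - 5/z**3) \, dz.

By the power rule, an antiderivative is F(z) = z**5/5 - 5*z**4/4 + 3*z**2 + 6*z + 5/(2*z**2).
Then F(5) - F(1) = (-1023/20) - (209/20) = -308/5.

-308/5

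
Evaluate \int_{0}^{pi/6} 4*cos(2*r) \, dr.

An antiderivative is F(r) = 2*sin(2*r).
Then F(pi/6) - F(0) = (sqrt(3)) - (0) = sqrt(3).

sqrt(3)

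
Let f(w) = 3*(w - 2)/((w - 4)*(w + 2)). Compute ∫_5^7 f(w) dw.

Factor the denominator: w**2 - 2*w - 8 = (w + 2)(w - 4).
Partial fractions: 3*(w - 2)/((w - 4)*(w + 2)) = 2/(w + 2) + 1/(w - 4).
An antiderivative is F(w) = log(w - 4) + 2*log(w + 2).
Then F(7) - F(5) = (5*log(3)) - (log(49)) = -2*log(7) + 5*log(3).

-2*log(7) + 5*log(3)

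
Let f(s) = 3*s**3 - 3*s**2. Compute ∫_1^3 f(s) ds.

34

By the power rule, an antiderivative is F(s) = 3*s**4/4 - s**3.
Then F(3) - F(1) = (135/4) - (-1/4) = 34.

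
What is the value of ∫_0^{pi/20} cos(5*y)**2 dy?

1/20 + pi/40

Use the identity cos^2(5*y) = (1 + cos(10*y))/2.
An antiderivative is F(y) = y/2 + sin(10*y)/20.
Then F(pi/20) - F(0) = (1/20 + pi/40) - (0) = 1/20 + pi/40.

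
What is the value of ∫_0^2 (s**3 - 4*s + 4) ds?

By the power rule, an antiderivative is F(s) = s**4/4 - 2*s**2 + 4*s.
Then F(2) - F(0) = (4) - (0) = 4.

4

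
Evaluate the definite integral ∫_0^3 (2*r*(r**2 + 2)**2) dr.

441

Let u = r**2 + 2, so du = 2*r dr. When r = 0, u = 2; when r = 3, u = 11.
The integral becomes ∫ u**2 du from 2 to 11, with antiderivative u**3/3.
Back in r: F(r) = (r**2 + 2)**3/3.
Then F(3) - F(0) = (1331/3) - (8/3) = 441.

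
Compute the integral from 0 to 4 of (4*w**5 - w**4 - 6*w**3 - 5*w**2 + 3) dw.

By the power rule, an antiderivative is F(w) = 2*w**6/3 - w**5/5 - 3*w**4/2 - 5*w**3/3 + 3*w.
Then F(4) - F(0) = (10236/5) - (0) = 10236/5.

10236/5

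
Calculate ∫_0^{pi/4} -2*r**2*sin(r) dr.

Integrate by parts twice (u = r^2, dv = -2*sin(r) dr).
An antiderivative is F(r) = 2*r**2*cos(r) - 4*r*sin(r) - 4*cos(r).
Then F(pi/4) - F(0) = (sqrt(2)*(-32 - 8*pi + pi**2)/16) - (-4) = -2*sqrt(2) - sqrt(2)*pi/2 + sqrt(2)*pi**2/16 + 4.

-2*sqrt(2) - sqrt(2)*pi/2 + sqrt(2)*pi**2/16 + 4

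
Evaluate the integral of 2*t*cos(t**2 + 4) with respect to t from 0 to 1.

sin(5) - sin(4)

Let u = t**2 + 4, so du = 2*t dt. When t = 0, u = 4; when t = 1, u = 5.
The integral becomes ∫ cos(u) du from 4 to 5, with antiderivative sin(u).
Back in t: F(t) = sin(t**2 + 4).
Then F(1) - F(0) = (sin(5)) - (sin(4)) = sin(5) - sin(4).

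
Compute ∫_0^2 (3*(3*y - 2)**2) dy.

Let u = 3*y - 2, so du = 3 dy. When y = 0, u = -2; when y = 2, u = 4.
The integral becomes ∫ u**2 du from -2 to 4, with antiderivative u**3/3.
Back in y: F(y) = (3*y - 2)**3/3.
Then F(2) - F(0) = (64/3) - (-8/3) = 24.

24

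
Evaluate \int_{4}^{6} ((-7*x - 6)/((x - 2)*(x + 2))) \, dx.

Factor the denominator: x**2 - 4 = (x + 2)(x - 2).
Partial fractions: (-7*x - 6)/((x - 2)*(x + 2)) = -2/(x + 2) - 5/(x - 2).
An antiderivative is F(x) = -5*log(x - 2) - 2*log(x + 2).
Then F(6) - F(4) = (-16*log(2)) - (-7*log(2) - 2*log(3)) = -9*log(2) + 2*log(3).

-9*log(2) + 2*log(3)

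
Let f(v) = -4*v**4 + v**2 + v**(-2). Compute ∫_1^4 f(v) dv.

By the power rule, an antiderivative is F(v) = -4*v**5/5 + v**3/3 - 1/v.
Then F(4) - F(1) = (-47887/60) - (-22/15) = -15933/20.

-15933/20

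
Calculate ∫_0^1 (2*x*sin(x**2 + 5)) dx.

Let u = x**2 + 5, so du = 2*x dx. When x = 0, u = 5; when x = 1, u = 6.
The integral becomes ∫ sin(u) du from 5 to 6, with antiderivative -cos(u).
Back in x: F(x) = -cos(x**2 + 5).
Then F(1) - F(0) = (-cos(6)) - (-cos(5)) = -cos(6) + cos(5).

-cos(6) + cos(5)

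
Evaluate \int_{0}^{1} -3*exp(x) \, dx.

An antiderivative is F(x) = -3*exp(x).
Then F(1) - F(0) = (-3*E) - (-3) = 3 - 3*E.

3 - 3*E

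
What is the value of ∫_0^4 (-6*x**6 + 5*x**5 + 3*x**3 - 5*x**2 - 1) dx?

-221524/21

By the power rule, an antiderivative is F(x) = -6*x**7/7 + 5*x**6/6 + 3*x**4/4 - 5*x**3/3 - x.
Then F(4) - F(0) = (-221524/21) - (0) = -221524/21.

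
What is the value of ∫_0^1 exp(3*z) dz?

An antiderivative is F(z) = exp(3*z)/3.
Then F(1) - F(0) = (exp(3)/3) - (1/3) = -1/3 + exp(3)/3.

-1/3 + exp(3)/3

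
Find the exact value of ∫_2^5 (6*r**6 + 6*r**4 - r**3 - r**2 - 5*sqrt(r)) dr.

-50*sqrt(5)/3 + 20*sqrt(2)/3 + 9852489/140

By the power rule, an antiderivative is F(r) = 6*r**7/7 + 6*r**5/5 - r**4/4 - 10*r**(3/2)/3 - r**3/3.
Then F(5) - F(2) = (5923375/84 - 50*sqrt(5)/3) - (14852/105 - 20*sqrt(2)/3) = -50*sqrt(5)/3 + 20*sqrt(2)/3 + 9852489/140.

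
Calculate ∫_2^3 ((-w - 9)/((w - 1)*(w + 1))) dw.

Factor the denominator: w**2 - 1 = (w + 1)(w - 1).
Partial fractions: (-w - 9)/((w - 1)*(w + 1)) = 4/(w + 1) - 5/(w - 1).
An antiderivative is F(w) = -5*log(w - 1) + 4*log(w + 1).
Then F(3) - F(2) = (log(8)) - (log(81)) = log(8/81).

log(8/81)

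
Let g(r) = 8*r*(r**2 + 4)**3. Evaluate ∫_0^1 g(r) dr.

369

Let u = r**2 + 4, so du = 2*r dr. When r = 0, u = 4; when r = 1, u = 5.
The integral becomes 4·∫ u**3 du from 4 to 5, with antiderivative u**4.
Back in r: F(r) = (r**2 + 4)**4.
Then F(1) - F(0) = (625) - (256) = 369.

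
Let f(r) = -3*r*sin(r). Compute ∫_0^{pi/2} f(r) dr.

Integrate by parts once (u = r, dv = -3*sin(r) dr).
An antiderivative is F(r) = 3*r*cos(r) - 3*sin(r).
Then F(pi/2) - F(0) = (-3) - (0) = -3.

-3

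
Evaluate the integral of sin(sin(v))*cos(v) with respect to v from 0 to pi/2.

Let u = sin(v), so du = cos(v) dv. When v = 0, u = 0; when v = pi/2, u = 1.
The integral becomes ∫ sin(u) du from 0 to 1, with antiderivative -cos(u).
Back in v: F(v) = -cos(sin(v)).
Then F(pi/2) - F(0) = (-cos(1)) - (-1) = 1 - cos(1).

1 - cos(1)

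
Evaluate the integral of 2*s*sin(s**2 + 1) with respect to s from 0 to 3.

Let u = s**2 + 1, so du = 2*s ds. When s = 0, u = 1; when s = 3, u = 10.
The integral becomes ∫ sin(u) du from 1 to 10, with antiderivative -cos(u).
Back in s: F(s) = -cos(s**2 + 1).
Then F(3) - F(0) = (-cos(10)) - (-cos(1)) = cos(1) - cos(10).

cos(1) - cos(10)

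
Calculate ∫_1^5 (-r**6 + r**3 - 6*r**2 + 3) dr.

-78684/7

By the power rule, an antiderivative is F(r) = -r**7/7 + r**4/4 - 2*r**3 + 3*r.
Then F(5) - F(1) = (-314705/28) - (31/28) = -78684/7.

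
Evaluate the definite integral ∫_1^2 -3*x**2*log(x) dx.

7/3 - 8*log(2)

Integrate by parts once (u = ln x, dv = -3*x**2 dx).
An antiderivative is F(x) = -x**3*(3*log(x) - 1)/3.
Then F(2) - F(1) = (8/3 - 8*log(2)) - (1/3) = 7/3 - 8*log(2).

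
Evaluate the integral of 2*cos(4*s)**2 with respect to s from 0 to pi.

pi

Use the identity cos^2(4*s) = (1 + cos(8*s))/2.
An antiderivative is F(s) = s + sin(8*s)/8.
Then F(pi) - F(0) = (pi) - (0) = pi.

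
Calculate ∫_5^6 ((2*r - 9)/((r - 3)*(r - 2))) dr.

Factor the denominator: r**2 - 5*r + 6 = (r - 2)(r - 3).
Partial fractions: (2*r - 9)/((r - 3)*(r - 2)) = 5/(r - 2) - 3/(r - 3).
An antiderivative is F(r) = -3*log(r - 3) + 5*log(r - 2).
Then F(6) - F(5) = (-3*log(3) + 10*log(2)) - (-3*log(2) + 5*log(3)) = -8*log(3) + 13*log(2).

-8*log(3) + 13*log(2)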